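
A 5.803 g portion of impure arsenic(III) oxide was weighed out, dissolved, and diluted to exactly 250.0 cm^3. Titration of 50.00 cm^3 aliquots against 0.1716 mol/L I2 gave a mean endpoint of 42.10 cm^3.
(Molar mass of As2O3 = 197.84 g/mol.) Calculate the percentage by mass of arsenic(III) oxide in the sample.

61.57 %

As2O3 + 2 I2 + 2 H2O → As2O5 + 4 HI
n(I2) per titration = 0.04210 × 0.1716 = 7.224 × 10^-3 mol
From the 1:2 ratio, n(As2O3) in each aliquot = 1/2 × 7.224 × 10^-3 = 3.612 × 10^-3 mol
n(As2O3) in the whole flask = 3.612 × 10^-3 × 250.0/50.00 = 0.01806 mol
mass of As2O3 = 0.01806 × 197.84 = 3.573 g
% As2O3 = 3.573 / 5.803 × 100 = 61.57 %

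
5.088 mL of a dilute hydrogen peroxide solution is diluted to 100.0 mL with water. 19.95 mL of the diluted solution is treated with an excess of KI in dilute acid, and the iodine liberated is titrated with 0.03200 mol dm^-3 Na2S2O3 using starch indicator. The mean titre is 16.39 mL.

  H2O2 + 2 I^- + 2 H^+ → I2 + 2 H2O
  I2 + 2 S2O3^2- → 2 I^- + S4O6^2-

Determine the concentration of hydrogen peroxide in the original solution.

n(S2O3^2-) = 0.01639 × 0.03200 = 5.245 × 10^-4 mol
n(I2) = n(S2O3^2-)/2 = 2.622 × 10^-4 mol
n(H2O2) in the aliquot = 2.622 × 10^-4 mol (1:1 ratio)
[H2O2]_dilute = 2.622 × 10^-4 / 0.01995 = 0.01314 mol/L
[H2O2]_original = 0.01314 × 100.0/5.088 = 0.2584 mol/L

0.2584 mol/L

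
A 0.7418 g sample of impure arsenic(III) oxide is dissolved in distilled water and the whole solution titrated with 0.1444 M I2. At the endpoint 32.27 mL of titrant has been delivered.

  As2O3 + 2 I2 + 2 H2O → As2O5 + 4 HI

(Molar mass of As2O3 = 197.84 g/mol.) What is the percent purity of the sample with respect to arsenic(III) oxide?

n(I2) = 0.03227 L × 0.1444 mol/L = 4.660 × 10^-3 mol
From the 1:2 ratio, n(As2O3) = 1/2 × 4.660 × 10^-3 = 2.330 × 10^-3 mol
mass of As2O3 = 2.330 × 10^-3 × 197.84 g/mol = 0.4609 g
% As2O3 = 0.4609 / 0.7418 × 100 = 62.14 %

62.14 %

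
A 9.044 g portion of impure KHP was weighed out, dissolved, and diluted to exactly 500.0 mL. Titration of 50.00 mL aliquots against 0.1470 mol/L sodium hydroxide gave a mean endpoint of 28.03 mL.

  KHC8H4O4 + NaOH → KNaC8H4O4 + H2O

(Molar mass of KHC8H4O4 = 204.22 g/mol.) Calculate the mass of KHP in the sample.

n(NaOH) per titration = 0.02803 × 0.1470 = 4.120 × 10^-3 mol
n(KHC8H4O4) in each aliquot = 4.120 × 10^-3 mol (1:1 ratio)
n(KHC8H4O4) in the whole flask = 4.120 × 10^-3 × 500.0/50.00 = 0.04120 mol
mass of KHC8H4O4 = 0.04120 × 204.22 = 8.415 g

8.415 g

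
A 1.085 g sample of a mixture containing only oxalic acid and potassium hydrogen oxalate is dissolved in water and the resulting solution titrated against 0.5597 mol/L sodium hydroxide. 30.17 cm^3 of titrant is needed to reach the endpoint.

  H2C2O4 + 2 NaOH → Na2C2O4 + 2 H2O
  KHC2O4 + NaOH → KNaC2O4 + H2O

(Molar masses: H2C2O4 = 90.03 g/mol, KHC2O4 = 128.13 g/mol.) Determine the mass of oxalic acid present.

n(NaOH) = 0.03017 × 0.5597 = 0.01689 mol
Let x = n(H2C2O4), y = n(KHC2O4).
Titrant: 2x + 1y = 0.01689;  mass: 90.03x + 128.13y = 1.085
Solving, x = 6.489 × 10^-3 mol, y = 3.909 × 10^-3 mol
mass of H2C2O4 = 6.489 × 10^-3 × 90.03 = 0.5842 g

0.5842 g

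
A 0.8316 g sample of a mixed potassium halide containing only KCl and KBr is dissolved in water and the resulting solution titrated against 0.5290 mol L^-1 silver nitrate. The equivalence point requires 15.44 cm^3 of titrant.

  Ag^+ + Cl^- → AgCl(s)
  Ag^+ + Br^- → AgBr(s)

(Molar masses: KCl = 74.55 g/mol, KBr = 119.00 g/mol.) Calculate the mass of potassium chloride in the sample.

0.2354 g

n(AgNO3) = 0.01544 × 0.5290 = 8.168 × 10^-3 mol
Let x = n(KCl), y = n(KBr).
Titrant: 1x + 1y = 8.168 × 10^-3;  mass: 74.55x + 119.00y = 0.8316
Solving, x = 3.158 × 10^-3 mol, y = 5.010 × 10^-3 mol
mass of KCl = 3.158 × 10^-3 × 74.55 = 0.2354 g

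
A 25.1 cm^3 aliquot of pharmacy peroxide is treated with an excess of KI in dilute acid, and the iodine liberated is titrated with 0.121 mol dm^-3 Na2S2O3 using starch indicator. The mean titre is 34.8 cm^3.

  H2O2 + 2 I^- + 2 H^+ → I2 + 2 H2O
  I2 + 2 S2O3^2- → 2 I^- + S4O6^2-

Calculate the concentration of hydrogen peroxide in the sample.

n(S2O3^2-) = 0.0348 × 0.121 = 4.21 × 10^-3 mol
n(I2) = n(S2O3^2-)/2 = 2.11 × 10^-3 mol
n(H2O2) in the aliquot = 2.11 × 10^-3 mol (1:1 ratio)
[H2O2] = 2.11 × 10^-3 / 0.0251 = 0.0839 mol/L

0.0839 mol/L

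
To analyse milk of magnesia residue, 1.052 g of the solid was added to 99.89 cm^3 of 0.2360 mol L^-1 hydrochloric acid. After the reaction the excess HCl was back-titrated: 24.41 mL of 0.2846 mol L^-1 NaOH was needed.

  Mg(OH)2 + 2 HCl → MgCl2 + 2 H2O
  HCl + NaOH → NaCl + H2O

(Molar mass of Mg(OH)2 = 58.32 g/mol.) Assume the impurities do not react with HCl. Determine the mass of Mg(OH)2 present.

n(HCl) added = 0.09989 × 0.2360 = 0.02357 mol
n(NaOH) used in back-titration = 0.02441 × 0.2846 = 6.947 × 10^-3 mol
n(HCl) left over = 6.947 × 10^-3 mol (1:1 ratio)
n(HCl) consumed by analyte = 0.02357 − 6.947 × 10^-3 = 0.01663 mol
From the 1:2 ratio, n(Mg(OH)2) = 1/2 × 0.01663 = 8.313 × 10^-3 mol
mass of Mg(OH)2 = 8.313 × 10^-3 × 58.32 = 0.4848 g

0.4848 g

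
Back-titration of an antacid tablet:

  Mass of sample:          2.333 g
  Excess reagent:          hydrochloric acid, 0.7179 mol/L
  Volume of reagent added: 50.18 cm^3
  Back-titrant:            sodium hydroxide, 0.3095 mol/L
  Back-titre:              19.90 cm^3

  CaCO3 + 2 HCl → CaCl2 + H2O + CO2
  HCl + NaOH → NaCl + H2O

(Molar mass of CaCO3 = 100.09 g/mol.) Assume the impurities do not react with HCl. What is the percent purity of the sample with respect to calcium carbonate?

64.06 %

n(HCl) added = 0.05018 × 0.7179 = 0.03602 mol
n(NaOH) used in back-titration = 0.01990 × 0.3095 = 6.159 × 10^-3 mol
n(HCl) left over = 6.159 × 10^-3 mol (1:1 ratio)
n(HCl) consumed by analyte = 0.03602 − 6.159 × 10^-3 = 0.02987 mol
From the 1:2 ratio, n(CaCO3) = 1/2 × 0.02987 = 0.01493 mol
mass of CaCO3 = 0.01493 × 100.09 = 1.495 g
% CaCO3 = 1.495 / 2.333 × 100 = 64.06 %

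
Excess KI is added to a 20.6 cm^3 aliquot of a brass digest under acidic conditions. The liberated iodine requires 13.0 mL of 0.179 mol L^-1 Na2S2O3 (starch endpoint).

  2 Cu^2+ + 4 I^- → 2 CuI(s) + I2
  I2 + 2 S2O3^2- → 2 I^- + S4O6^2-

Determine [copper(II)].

n(S2O3^2-) = 0.0130 × 0.179 = 2.33 × 10^-3 mol
n(I2) = n(S2O3^2-)/2 = 1.16 × 10^-3 mol
From the 2:1 ratio, n(Cu2+) in the aliquot = 2/1 × 1.16 × 10^-3 = 2.33 × 10^-3 mol
[Cu2+] = 2.33 × 10^-3 / 0.0206 = 0.113 mol/L

0.113 mol/L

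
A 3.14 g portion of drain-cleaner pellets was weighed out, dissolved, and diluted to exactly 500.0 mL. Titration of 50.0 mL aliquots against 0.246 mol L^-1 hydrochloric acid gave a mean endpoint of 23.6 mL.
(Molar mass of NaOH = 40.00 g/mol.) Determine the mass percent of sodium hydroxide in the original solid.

NaOH + HCl → NaCl + H2O
n(HCl) per titration = 0.0236 × 0.246 = 5.81 × 10^-3 mol
n(NaOH) in each aliquot = 5.81 × 10^-3 mol (1:1 ratio)
n(NaOH) in the whole flask = 5.81 × 10^-3 × 500.0/50.0 = 0.0581 mol
mass of NaOH = 0.0581 × 40.00 = 2.32 g
% NaOH = 2.32 / 3.14 × 100 = 74.0 %

74.0 %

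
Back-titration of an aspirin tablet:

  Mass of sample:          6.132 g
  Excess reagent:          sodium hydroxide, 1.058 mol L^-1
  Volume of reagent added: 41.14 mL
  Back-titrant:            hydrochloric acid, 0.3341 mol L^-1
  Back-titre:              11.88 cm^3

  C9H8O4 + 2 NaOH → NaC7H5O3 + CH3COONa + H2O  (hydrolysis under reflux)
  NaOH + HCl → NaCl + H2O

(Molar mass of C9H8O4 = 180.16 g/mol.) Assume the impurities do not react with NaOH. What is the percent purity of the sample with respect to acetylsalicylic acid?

58.11 %

n(NaOH) added = 0.04114 × 1.058 = 0.04353 mol
n(HCl) used in back-titration = 0.01188 × 0.3341 = 3.969 × 10^-3 mol
n(NaOH) left over = 3.969 × 10^-3 mol (1:1 ratio)
n(NaOH) consumed by analyte = 0.04353 − 3.969 × 10^-3 = 0.03956 mol
From the 1:2 ratio, n(C9H8O4) = 1/2 × 0.03956 = 0.01978 mol
mass of C9H8O4 = 0.01978 × 180.16 = 3.563 g
% C9H8O4 = 3.563 / 6.132 × 100 = 58.11 %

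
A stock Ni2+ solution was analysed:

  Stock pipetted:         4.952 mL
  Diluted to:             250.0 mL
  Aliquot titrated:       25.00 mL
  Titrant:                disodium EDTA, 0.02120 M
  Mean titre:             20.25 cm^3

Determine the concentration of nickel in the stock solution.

0.8669 M

Ni^2+ + EDTA^4- → [Ni(EDTA)]^2-
n(EDTA) = 0.02025 × 0.02120 = 4.293 × 10^-4 mol
n(Ni2+) in the aliquot = 4.293 × 10^-4 mol (1:1 ratio)
[Ni2+]_dilute = 4.293 × 10^-4 / 0.02500 = 0.01717 mol/L
Dilution factor = 250.0 / 4.952 = 50.48
[Ni2+]_stock = 0.01717 × 50.48 = 0.8669 mol/L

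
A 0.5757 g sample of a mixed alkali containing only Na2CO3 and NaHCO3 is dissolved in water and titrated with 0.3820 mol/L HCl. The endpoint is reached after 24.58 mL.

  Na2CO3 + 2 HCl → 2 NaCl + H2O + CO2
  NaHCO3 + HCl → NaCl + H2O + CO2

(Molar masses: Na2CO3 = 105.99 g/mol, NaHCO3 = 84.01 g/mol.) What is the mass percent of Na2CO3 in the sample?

n(HCl) = 0.02458 × 0.3820 = 9.390 × 10^-3 mol
Let x = n(Na2CO3), y = n(NaHCO3).
Titrant: 2x + 1y = 9.390 × 10^-3;  mass: 105.99x + 84.01y = 0.5757
Solving, x = 3.436 × 10^-3 mol, y = 2.518 × 10^-3 mol
mass of Na2CO3 = 3.436 × 10^-3 × 105.99 = 0.3642 g
% Na2CO3 = 0.3642 / 0.5757 × 100 = 63.25 %

63.25 %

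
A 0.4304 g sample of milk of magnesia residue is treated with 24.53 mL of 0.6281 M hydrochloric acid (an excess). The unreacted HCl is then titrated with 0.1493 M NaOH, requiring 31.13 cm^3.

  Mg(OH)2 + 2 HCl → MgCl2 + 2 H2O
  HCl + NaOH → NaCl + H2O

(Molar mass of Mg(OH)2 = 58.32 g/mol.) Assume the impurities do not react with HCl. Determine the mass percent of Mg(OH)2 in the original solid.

72.90 %

n(HCl) added = 0.02453 × 0.6281 = 0.01541 mol
n(NaOH) used in back-titration = 0.03113 × 0.1493 = 4.648 × 10^-3 mol
n(HCl) left over = 4.648 × 10^-3 mol (1:1 ratio)
n(HCl) consumed by analyte = 0.01541 − 4.648 × 10^-3 = 0.01076 mol
From the 1:2 ratio, n(Mg(OH)2) = 1/2 × 0.01076 = 5.380 × 10^-3 mol
mass of Mg(OH)2 = 5.380 × 10^-3 × 58.32 = 0.3137 g
% Mg(OH)2 = 0.3137 / 0.4304 × 100 = 72.90 %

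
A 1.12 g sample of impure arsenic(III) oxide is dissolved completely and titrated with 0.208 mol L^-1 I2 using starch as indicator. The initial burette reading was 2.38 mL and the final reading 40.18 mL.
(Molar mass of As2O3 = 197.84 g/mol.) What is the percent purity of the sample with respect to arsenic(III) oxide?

69.4 %

As2O3 + 2 I2 + 2 H2O → As2O5 + 4 HI
n(I2) = 0.0378 L × 0.208 mol/L = 7.86 × 10^-3 mol
From the 1:2 ratio, n(As2O3) = 1/2 × 7.86 × 10^-3 = 3.93 × 10^-3 mol
mass of As2O3 = 3.93 × 10^-3 × 197.84 g/mol = 0.778 g
% As2O3 = 0.778 / 1.12 × 100 = 69.4 %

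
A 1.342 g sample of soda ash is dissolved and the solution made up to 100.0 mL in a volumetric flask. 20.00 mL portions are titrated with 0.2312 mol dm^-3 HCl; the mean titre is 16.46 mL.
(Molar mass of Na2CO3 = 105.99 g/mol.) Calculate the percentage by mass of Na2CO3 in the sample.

75.14 %

Na2CO3 + 2 HCl → 2 NaCl + H2O + CO2
n(HCl) per titration = 0.01646 × 0.2312 = 3.806 × 10^-3 mol
From the 1:2 ratio, n(Na2CO3) in each aliquot = 1/2 × 3.806 × 10^-3 = 1.903 × 10^-3 mol
n(Na2CO3) in the whole flask = 1.903 × 10^-3 × 100.0/20.00 = 9.514 × 10^-3 mol
mass of Na2CO3 = 9.514 × 10^-3 × 105.99 = 1.008 g
% Na2CO3 = 1.008 / 1.342 × 100 = 75.14 %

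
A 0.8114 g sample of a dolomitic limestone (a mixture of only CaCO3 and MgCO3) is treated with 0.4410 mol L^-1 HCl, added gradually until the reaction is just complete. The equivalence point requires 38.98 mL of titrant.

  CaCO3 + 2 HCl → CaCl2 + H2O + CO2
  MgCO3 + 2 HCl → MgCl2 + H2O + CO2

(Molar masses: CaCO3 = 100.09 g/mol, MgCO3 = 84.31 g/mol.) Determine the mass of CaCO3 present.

n(HCl) = 0.03898 × 0.4410 = 0.01719 mol
Let x = n(CaCO3), y = n(MgCO3).
Titrant: 2x + 2y = 0.01719;  mass: 100.09x + 84.31y = 0.8114
Solving, x = 5.497 × 10^-3 mol, y = 3.098 × 10^-3 mol
mass of CaCO3 = 5.497 × 10^-3 × 100.09 = 0.5502 g

0.5502 g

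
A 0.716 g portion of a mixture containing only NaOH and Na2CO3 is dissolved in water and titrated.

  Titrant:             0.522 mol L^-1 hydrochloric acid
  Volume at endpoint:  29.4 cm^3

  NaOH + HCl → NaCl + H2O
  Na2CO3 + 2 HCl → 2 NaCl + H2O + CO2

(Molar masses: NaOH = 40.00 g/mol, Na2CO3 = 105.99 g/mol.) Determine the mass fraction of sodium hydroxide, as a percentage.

n(HCl) = 0.0294 × 0.522 = 0.0153 mol
Let x = n(NaOH), y = n(Na2CO3).
Titrant: 1x + 2y = 0.0153;  mass: 40.00x + 105.99y = 0.716
Solving, x = 7.49 × 10^-3 mol, y = 3.93 × 10^-3 mol
mass of NaOH = 7.49 × 10^-3 × 40.00 = 0.300 g
% NaOH = 0.300 / 0.716 × 100 = 41.8 %

41.8 %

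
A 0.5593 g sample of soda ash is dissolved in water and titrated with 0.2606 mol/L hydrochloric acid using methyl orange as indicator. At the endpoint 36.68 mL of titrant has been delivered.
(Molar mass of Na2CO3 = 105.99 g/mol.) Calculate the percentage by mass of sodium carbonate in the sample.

90.57 %

Na2CO3 + 2 HCl → 2 NaCl + H2O + CO2
n(HCl) = 0.03668 L × 0.2606 mol/L = 9.559 × 10^-3 mol
From the 1:2 ratio, n(Na2CO3) = 1/2 × 9.559 × 10^-3 = 4.779 × 10^-3 mol
mass of Na2CO3 = 4.779 × 10^-3 × 105.99 g/mol = 0.5066 g
% Na2CO3 = 0.5066 / 0.5593 × 100 = 90.57 %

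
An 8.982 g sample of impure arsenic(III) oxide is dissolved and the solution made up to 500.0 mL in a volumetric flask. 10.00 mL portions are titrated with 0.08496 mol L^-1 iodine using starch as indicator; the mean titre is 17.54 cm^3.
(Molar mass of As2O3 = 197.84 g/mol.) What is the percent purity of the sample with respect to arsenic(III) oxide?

As2O3 + 2 I2 + 2 H2O → As2O5 + 4 HI
n(I2) per titration = 0.01754 × 0.08496 = 1.490 × 10^-3 mol
From the 1:2 ratio, n(As2O3) in each aliquot = 1/2 × 1.490 × 10^-3 = 7.451 × 10^-4 mol
n(As2O3) in the whole flask = 7.451 × 10^-4 × 500.0/10.00 = 0.03725 mol
mass of As2O3 = 0.03725 × 197.84 = 7.371 g
% As2O3 = 7.371 / 8.982 × 100 = 82.06 %

82.06 %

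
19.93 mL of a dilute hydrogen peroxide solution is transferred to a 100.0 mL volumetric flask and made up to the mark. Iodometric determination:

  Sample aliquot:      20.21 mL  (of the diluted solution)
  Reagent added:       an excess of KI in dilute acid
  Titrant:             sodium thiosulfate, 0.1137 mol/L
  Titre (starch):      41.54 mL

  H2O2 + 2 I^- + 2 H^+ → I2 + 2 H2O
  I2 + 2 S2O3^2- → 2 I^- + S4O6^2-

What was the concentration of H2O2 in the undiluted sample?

n(S2O3^2-) = 0.04154 × 0.1137 = 4.723 × 10^-3 mol
n(I2) = n(S2O3^2-)/2 = 2.362 × 10^-3 mol
n(H2O2) in the aliquot = 2.362 × 10^-3 mol (1:1 ratio)
[H2O2]_dilute = 2.362 × 10^-3 / 0.02021 = 0.1169 mol/L
[H2O2]_original = 0.1169 × 100.0/19.93 = 0.5863 mol/L

0.5863 mol/L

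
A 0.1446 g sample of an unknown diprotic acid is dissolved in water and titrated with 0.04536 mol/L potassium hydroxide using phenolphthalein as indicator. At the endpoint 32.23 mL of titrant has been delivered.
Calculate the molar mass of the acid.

197.8 g/mol

n(KOH) = 0.03223 L × 0.04536 mol/L = 1.462 × 10^-3 mol
From the 1:2 ratio, n(H2A) = 1/2 × 1.462 × 10^-3 = 7.310 × 10^-4 mol
M = m / n = 0.1446 g / 7.310 × 10^-4 mol = 197.8 g/mol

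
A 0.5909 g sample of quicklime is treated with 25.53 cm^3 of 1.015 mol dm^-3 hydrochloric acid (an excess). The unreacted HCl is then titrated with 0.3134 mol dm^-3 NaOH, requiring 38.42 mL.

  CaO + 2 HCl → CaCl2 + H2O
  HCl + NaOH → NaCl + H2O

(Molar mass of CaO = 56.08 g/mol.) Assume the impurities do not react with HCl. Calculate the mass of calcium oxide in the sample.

0.3890 g

n(HCl) added = 0.02553 × 1.015 = 0.02591 mol
n(NaOH) used in back-titration = 0.03842 × 0.3134 = 0.01204 mol
n(HCl) left over = 0.01204 mol (1:1 ratio)
n(HCl) consumed by analyte = 0.02591 − 0.01204 = 0.01387 mol
From the 1:2 ratio, n(CaO) = 1/2 × 0.01387 = 6.936 × 10^-3 mol
mass of CaO = 6.936 × 10^-3 × 56.08 = 0.3890 g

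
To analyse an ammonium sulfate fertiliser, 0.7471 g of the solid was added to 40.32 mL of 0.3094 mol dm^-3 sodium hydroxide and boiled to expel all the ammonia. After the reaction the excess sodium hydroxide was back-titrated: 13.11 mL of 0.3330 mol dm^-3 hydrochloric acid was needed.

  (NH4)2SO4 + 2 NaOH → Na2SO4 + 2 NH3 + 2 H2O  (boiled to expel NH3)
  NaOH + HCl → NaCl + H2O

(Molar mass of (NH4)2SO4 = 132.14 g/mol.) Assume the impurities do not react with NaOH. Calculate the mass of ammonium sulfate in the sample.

0.5358 g

n(NaOH) added = 0.04032 × 0.3094 = 0.01248 mol
n(HCl) used in back-titration = 0.01311 × 0.3330 = 4.366 × 10^-3 mol
n(NaOH) left over = 4.366 × 10^-3 mol (1:1 ratio)
n(NaOH) consumed by analyte = 0.01248 − 4.366 × 10^-3 = 8.109 × 10^-3 mol
From the 1:2 ratio, n((NH4)2SO4) = 1/2 × 8.109 × 10^-3 = 4.055 × 10^-3 mol
mass of (NH4)2SO4 = 4.055 × 10^-3 × 132.14 = 0.5358 g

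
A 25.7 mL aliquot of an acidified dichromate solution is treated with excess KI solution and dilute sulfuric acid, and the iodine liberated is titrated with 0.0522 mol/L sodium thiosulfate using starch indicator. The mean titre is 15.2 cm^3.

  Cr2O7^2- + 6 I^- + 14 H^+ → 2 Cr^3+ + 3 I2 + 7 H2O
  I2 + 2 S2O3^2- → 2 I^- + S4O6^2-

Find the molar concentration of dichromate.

0.00515 mol/L

n(S2O3^2-) = 0.0152 × 0.0522 = 7.93 × 10^-4 mol
n(I2) = n(S2O3^2-)/2 = 3.97 × 10^-4 mol
From the 1:3 ratio, n(Cr2O7^2-) in the aliquot = 1/3 × 3.97 × 10^-4 = 1.32 × 10^-4 mol
[Cr2O7^2-] = 1.32 × 10^-4 / 0.0257 = 0.00515 mol/L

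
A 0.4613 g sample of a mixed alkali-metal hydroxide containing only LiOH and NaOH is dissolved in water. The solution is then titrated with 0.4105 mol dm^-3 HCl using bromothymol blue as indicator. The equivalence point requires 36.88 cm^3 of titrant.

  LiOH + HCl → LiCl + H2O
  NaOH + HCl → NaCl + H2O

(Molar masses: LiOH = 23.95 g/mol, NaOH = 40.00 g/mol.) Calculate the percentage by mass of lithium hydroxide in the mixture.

n(HCl) = 0.03688 × 0.4105 = 0.01514 mol
Let x = n(LiOH), y = n(NaOH).
Titrant: 1x + 1y = 0.01514;  mass: 23.95x + 40.00y = 0.4613
Solving, x = 8.989 × 10^-3 mol, y = 6.150 × 10^-3 mol
mass of LiOH = 8.989 × 10^-3 × 23.95 = 0.2153 g
% LiOH = 0.2153 / 0.4613 × 100 = 46.67 %

46.67 %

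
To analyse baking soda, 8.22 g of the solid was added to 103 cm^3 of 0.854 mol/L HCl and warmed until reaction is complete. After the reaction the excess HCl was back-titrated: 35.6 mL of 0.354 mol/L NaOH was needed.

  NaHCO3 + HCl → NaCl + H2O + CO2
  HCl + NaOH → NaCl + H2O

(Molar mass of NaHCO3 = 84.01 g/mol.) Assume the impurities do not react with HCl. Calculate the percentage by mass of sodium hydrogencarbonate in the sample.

n(HCl) added = 0.103 × 0.854 = 0.0880 mol
n(NaOH) used in back-titration = 0.0356 × 0.354 = 0.0126 mol
n(HCl) left over = 0.0126 mol (1:1 ratio)
n(HCl) consumed by analyte = 0.0880 − 0.0126 = 0.0754 mol
n(NaHCO3) = 0.0754 mol (1:1 ratio)
mass of NaHCO3 = 0.0754 × 84.01 = 6.33 g
% NaHCO3 = 6.33 / 8.22 × 100 = 77.0 %

77.0 %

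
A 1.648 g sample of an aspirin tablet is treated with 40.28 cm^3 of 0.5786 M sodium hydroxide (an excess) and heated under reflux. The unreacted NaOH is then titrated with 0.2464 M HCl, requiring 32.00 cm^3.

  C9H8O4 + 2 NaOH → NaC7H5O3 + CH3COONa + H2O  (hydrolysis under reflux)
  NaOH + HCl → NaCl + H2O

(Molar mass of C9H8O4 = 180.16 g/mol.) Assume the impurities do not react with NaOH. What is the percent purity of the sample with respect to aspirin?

84.29 %

n(NaOH) added = 0.04028 × 0.5786 = 0.02331 mol
n(HCl) used in back-titration = 0.03200 × 0.2464 = 7.885 × 10^-3 mol
n(NaOH) left over = 7.885 × 10^-3 mol (1:1 ratio)
n(NaOH) consumed by analyte = 0.02331 − 7.885 × 10^-3 = 0.01542 mol
From the 1:2 ratio, n(C9H8O4) = 1/2 × 0.01542 = 7.711 × 10^-3 mol
mass of C9H8O4 = 7.711 × 10^-3 × 180.16 = 1.389 g
% C9H8O4 = 1.389 / 1.648 × 100 = 84.29 %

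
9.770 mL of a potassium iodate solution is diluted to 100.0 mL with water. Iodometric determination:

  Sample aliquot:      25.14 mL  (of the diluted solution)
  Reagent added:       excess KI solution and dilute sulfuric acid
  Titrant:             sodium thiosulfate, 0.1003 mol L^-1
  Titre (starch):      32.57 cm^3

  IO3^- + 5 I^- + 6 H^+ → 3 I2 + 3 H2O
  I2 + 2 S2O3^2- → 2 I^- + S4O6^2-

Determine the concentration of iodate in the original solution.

n(S2O3^2-) = 0.03257 × 0.1003 = 3.267 × 10^-3 mol
n(I2) = n(S2O3^2-)/2 = 1.633 × 10^-3 mol
From the 1:3 ratio, n(IO3^-) in the aliquot = 1/3 × 1.633 × 10^-3 = 5.445 × 10^-4 mol
[IO3^-]_dilute = 5.445 × 10^-4 / 0.02514 = 0.02166 mol/L
[IO3^-]_original = 0.02166 × 100.0/9.770 = 0.2217 mol/L

0.2217 mol/L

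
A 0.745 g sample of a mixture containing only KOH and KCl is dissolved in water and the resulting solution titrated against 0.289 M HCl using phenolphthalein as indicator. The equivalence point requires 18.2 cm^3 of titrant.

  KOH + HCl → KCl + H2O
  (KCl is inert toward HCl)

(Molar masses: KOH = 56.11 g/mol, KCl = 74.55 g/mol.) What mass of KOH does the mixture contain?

n(HCl) = 0.0182 × 0.289 = 5.26 × 10^-3 mol
Let x = n(KOH), y = n(KCl).
Titrant: 1x = 5.26 × 10^-3;  mass: 56.11x + 74.55y = 0.745
Solving, x = 5.26 × 10^-3 mol, y = 6.03 × 10^-3 mol
mass of KOH = 5.26 × 10^-3 × 56.11 = 0.295 g

0.295 g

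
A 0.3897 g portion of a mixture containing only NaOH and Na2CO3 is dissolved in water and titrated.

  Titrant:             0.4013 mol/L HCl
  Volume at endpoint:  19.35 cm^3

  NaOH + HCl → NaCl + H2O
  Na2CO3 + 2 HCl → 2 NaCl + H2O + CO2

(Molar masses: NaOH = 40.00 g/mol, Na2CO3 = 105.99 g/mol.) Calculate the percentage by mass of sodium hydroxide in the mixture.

17.23 %

n(HCl) = 0.01935 × 0.4013 = 7.765 × 10^-3 mol
Let x = n(NaOH), y = n(Na2CO3).
Titrant: 1x + 2y = 7.765 × 10^-3;  mass: 40.00x + 105.99y = 0.3897
Solving, x = 1.679 × 10^-3 mol, y = 3.043 × 10^-3 mol
mass of NaOH = 1.679 × 10^-3 × 40.00 = 0.06715 g
% NaOH = 0.06715 / 0.3897 × 100 = 17.23 %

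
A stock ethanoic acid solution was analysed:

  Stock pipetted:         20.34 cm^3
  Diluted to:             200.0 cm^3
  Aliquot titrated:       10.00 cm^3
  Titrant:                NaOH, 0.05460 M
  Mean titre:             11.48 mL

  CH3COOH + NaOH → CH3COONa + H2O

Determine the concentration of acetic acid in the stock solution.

n(NaOH) = 0.01148 × 0.05460 = 6.268 × 10^-4 mol
n(CH3COOH) in the aliquot = 6.268 × 10^-4 mol (1:1 ratio)
[CH3COOH]_dilute = 6.268 × 10^-4 / 0.01000 = 0.06268 mol/L
Dilution factor = 200.0 / 20.34 = 9.833
[CH3COOH]_stock = 0.06268 × 9.833 = 0.6163 mol/L

0.6163 M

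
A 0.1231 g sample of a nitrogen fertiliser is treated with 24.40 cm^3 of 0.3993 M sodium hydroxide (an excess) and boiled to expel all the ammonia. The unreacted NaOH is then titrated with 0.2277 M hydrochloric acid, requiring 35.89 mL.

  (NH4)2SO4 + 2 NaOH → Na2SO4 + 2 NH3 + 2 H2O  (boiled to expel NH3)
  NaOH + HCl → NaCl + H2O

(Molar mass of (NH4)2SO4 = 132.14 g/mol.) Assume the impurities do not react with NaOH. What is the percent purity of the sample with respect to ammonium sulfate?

n(NaOH) added = 0.02440 × 0.3993 = 9.743 × 10^-3 mol
n(HCl) used in back-titration = 0.03589 × 0.2277 = 8.172 × 10^-3 mol
n(NaOH) left over = 8.172 × 10^-3 mol (1:1 ratio)
n(NaOH) consumed by analyte = 9.743 × 10^-3 − 8.172 × 10^-3 = 1.571 × 10^-3 mol
From the 1:2 ratio, n((NH4)2SO4) = 1/2 × 1.571 × 10^-3 = 7.854 × 10^-4 mol
mass of (NH4)2SO4 = 7.854 × 10^-4 × 132.14 = 0.1038 g
% (NH4)2SO4 = 0.1038 / 0.1231 × 100 = 84.31 %

84.31 %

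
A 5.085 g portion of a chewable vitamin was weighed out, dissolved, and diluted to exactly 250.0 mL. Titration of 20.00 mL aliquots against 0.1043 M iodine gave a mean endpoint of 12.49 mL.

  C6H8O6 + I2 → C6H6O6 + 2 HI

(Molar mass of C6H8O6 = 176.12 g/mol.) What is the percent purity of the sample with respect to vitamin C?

n(I2) per titration = 0.01249 × 0.1043 = 1.303 × 10^-3 mol
n(C6H8O6) in each aliquot = 1.303 × 10^-3 mol (1:1 ratio)
n(C6H8O6) in the whole flask = 1.303 × 10^-3 × 250.0/20.00 = 0.01628 mol
mass of C6H8O6 = 0.01628 × 176.12 = 2.868 g
% C6H8O6 = 2.868 / 5.085 × 100 = 56.40 %

56.40 %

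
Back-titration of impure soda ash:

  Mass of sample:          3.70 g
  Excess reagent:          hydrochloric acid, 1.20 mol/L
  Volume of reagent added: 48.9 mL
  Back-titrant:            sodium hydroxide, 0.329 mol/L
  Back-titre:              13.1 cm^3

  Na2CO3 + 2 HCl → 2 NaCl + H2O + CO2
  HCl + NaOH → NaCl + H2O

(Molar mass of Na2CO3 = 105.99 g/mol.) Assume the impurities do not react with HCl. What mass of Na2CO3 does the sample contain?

n(HCl) added = 0.0489 × 1.20 = 0.0587 mol
n(NaOH) used in back-titration = 0.0131 × 0.329 = 4.31 × 10^-3 mol
n(HCl) left over = 4.31 × 10^-3 mol (1:1 ratio)
n(HCl) consumed by analyte = 0.0587 − 4.31 × 10^-3 = 0.0544 mol
From the 1:2 ratio, n(Na2CO3) = 1/2 × 0.0544 = 0.0272 mol
mass of Na2CO3 = 0.0272 × 105.99 = 2.88 g

2.88 g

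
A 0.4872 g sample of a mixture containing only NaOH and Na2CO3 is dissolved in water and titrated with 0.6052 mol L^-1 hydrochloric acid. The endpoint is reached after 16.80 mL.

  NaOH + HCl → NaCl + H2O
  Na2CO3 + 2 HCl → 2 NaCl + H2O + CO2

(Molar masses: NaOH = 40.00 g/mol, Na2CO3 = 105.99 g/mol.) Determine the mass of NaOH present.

n(HCl) = 0.01680 × 0.6052 = 0.01017 mol
Let x = n(NaOH), y = n(Na2CO3).
Titrant: 1x + 2y = 0.01017;  mass: 40.00x + 105.99y = 0.4872
Solving, x = 3.972 × 10^-3 mol, y = 3.098 × 10^-3 mol
mass of NaOH = 3.972 × 10^-3 × 40.00 = 0.1589 g

0.1589 g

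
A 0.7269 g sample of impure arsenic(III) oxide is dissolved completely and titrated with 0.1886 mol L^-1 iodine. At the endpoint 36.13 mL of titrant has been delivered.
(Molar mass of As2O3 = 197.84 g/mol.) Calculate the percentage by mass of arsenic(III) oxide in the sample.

As2O3 + 2 I2 + 2 H2O → As2O5 + 4 HI
n(I2) = 0.03613 L × 0.1886 mol/L = 6.814 × 10^-3 mol
From the 1:2 ratio, n(As2O3) = 1/2 × 6.814 × 10^-3 = 3.407 × 10^-3 mol
mass of As2O3 = 3.407 × 10^-3 × 197.84 g/mol = 0.6741 g
% As2O3 = 0.6741 / 0.7269 × 100 = 92.73 %

92.73 %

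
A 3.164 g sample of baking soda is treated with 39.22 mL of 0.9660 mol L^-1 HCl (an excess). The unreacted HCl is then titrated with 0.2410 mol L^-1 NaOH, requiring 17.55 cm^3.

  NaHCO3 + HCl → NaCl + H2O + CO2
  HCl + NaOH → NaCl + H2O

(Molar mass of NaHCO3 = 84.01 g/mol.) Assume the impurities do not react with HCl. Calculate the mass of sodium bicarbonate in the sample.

2.828 g

n(HCl) added = 0.03922 × 0.9660 = 0.03789 mol
n(NaOH) used in back-titration = 0.01755 × 0.2410 = 4.230 × 10^-3 mol
n(HCl) left over = 4.230 × 10^-3 mol (1:1 ratio)
n(HCl) consumed by analyte = 0.03789 − 4.230 × 10^-3 = 0.03366 mol
n(NaHCO3) = 0.03366 mol (1:1 ratio)
mass of NaHCO3 = 0.03366 × 84.01 = 2.828 g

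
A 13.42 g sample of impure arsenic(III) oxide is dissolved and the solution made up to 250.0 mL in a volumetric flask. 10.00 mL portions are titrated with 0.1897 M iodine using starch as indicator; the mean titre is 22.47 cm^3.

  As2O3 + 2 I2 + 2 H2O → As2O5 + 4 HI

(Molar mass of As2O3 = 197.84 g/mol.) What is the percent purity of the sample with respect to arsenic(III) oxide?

n(I2) per titration = 0.02247 × 0.1897 = 4.263 × 10^-3 mol
From the 1:2 ratio, n(As2O3) in each aliquot = 1/2 × 4.263 × 10^-3 = 2.131 × 10^-3 mol
n(As2O3) in the whole flask = 2.131 × 10^-3 × 250.0/10.00 = 0.05328 mol
mass of As2O3 = 0.05328 × 197.84 = 10.54 g
% As2O3 = 10.54 / 13.42 × 100 = 78.55 %

78.55 %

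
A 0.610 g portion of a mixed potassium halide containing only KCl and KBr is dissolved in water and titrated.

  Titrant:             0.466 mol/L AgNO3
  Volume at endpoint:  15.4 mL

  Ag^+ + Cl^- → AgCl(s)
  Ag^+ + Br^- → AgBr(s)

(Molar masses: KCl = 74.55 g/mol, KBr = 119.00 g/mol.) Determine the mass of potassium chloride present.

n(AgNO3) = 0.0154 × 0.466 = 7.18 × 10^-3 mol
Let x = n(KCl), y = n(KBr).
Titrant: 1x + 1y = 7.18 × 10^-3;  mass: 74.55x + 119.00y = 0.610
Solving, x = 5.49 × 10^-3 mol, y = 1.69 × 10^-3 mol
mass of KCl = 5.49 × 10^-3 × 74.55 = 0.409 g

0.409 g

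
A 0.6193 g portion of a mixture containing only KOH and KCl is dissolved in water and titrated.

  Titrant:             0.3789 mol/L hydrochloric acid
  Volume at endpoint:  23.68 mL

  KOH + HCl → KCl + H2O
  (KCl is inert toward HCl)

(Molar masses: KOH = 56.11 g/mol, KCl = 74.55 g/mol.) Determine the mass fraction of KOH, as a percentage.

n(HCl) = 0.02368 × 0.3789 = 8.972 × 10^-3 mol
Let x = n(KOH), y = n(KCl).
Titrant: 1x = 8.972 × 10^-3;  mass: 56.11x + 74.55y = 0.6193
Solving, x = 8.972 × 10^-3 mol, y = 1.554 × 10^-3 mol
mass of KOH = 8.972 × 10^-3 × 56.11 = 0.5034 g
% KOH = 0.5034 / 0.6193 × 100 = 81.29 %

81.29 %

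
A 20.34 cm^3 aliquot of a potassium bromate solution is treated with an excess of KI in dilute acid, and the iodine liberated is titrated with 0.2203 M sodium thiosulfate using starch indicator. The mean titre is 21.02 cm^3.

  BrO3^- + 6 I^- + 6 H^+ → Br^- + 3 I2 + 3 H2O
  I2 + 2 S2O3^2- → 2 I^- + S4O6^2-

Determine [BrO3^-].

0.03794 M

n(S2O3^2-) = 0.02102 × 0.2203 = 4.631 × 10^-3 mol
n(I2) = n(S2O3^2-)/2 = 2.315 × 10^-3 mol
From the 1:3 ratio, n(BrO3^-) in the aliquot = 1/3 × 2.315 × 10^-3 = 7.718 × 10^-4 mol
[BrO3^-] = 7.718 × 10^-4 / 0.02034 = 0.03794 mol/L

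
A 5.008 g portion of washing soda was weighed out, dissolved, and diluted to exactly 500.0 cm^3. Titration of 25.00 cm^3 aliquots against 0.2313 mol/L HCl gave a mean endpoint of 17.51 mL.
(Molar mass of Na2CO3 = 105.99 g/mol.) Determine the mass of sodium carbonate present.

Na2CO3 + 2 HCl → 2 NaCl + H2O + CO2
n(HCl) per titration = 0.01751 × 0.2313 = 4.050 × 10^-3 mol
From the 1:2 ratio, n(Na2CO3) in each aliquot = 1/2 × 4.050 × 10^-3 = 2.025 × 10^-3 mol
n(Na2CO3) in the whole flask = 2.025 × 10^-3 × 500.0/25.00 = 0.04050 mol
mass of Na2CO3 = 0.04050 × 105.99 = 4.293 g

4.293 g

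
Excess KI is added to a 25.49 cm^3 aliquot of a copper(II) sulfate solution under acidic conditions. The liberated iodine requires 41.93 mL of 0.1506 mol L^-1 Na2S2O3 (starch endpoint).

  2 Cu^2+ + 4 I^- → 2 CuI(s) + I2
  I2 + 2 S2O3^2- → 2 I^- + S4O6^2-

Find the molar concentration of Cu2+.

n(S2O3^2-) = 0.04193 × 0.1506 = 6.315 × 10^-3 mol
n(I2) = n(S2O3^2-)/2 = 3.157 × 10^-3 mol
From the 2:1 ratio, n(Cu2+) in the aliquot = 2/1 × 3.157 × 10^-3 = 6.315 × 10^-3 mol
[Cu2+] = 6.315 × 10^-3 / 0.02549 = 0.2477 mol/L

0.2477 mol/L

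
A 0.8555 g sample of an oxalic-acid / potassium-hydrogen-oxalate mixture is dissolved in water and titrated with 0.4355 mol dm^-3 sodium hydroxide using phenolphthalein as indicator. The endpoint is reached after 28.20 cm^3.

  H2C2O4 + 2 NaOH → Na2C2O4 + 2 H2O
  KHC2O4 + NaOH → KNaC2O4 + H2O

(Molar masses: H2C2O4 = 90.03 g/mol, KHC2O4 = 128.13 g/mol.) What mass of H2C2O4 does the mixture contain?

n(NaOH) = 0.02820 × 0.4355 = 0.01228 mol
Let x = n(H2C2O4), y = n(KHC2O4).
Titrant: 2x + 1y = 0.01228;  mass: 90.03x + 128.13y = 0.8555
Solving, x = 4.320 × 10^-3 mol, y = 3.642 × 10^-3 mol
mass of H2C2O4 = 4.320 × 10^-3 × 90.03 = 0.3889 g

0.3889 g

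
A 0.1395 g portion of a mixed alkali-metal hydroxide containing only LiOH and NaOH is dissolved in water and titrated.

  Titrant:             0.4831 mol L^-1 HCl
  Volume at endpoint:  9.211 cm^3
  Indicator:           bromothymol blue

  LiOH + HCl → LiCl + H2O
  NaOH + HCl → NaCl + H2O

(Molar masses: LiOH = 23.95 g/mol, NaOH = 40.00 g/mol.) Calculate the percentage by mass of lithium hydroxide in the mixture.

n(HCl) = 0.009211 × 0.4831 = 4.450 × 10^-3 mol
Let x = n(LiOH), y = n(NaOH).
Titrant: 1x + 1y = 4.450 × 10^-3;  mass: 23.95x + 40.00y = 0.1395
Solving, x = 2.398 × 10^-3 mol, y = 2.051 × 10^-3 mol
mass of LiOH = 2.398 × 10^-3 × 23.95 = 0.05744 g
% LiOH = 0.05744 / 0.1395 × 100 = 41.18 %

41.18 %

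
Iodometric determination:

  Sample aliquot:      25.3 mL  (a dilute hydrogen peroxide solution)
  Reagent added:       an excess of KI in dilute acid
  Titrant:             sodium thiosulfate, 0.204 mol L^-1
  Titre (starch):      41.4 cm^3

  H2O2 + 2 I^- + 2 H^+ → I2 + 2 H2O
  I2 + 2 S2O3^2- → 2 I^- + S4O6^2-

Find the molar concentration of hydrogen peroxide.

0.167 mol/L

n(S2O3^2-) = 0.0414 × 0.204 = 8.45 × 10^-3 mol
n(I2) = n(S2O3^2-)/2 = 4.22 × 10^-3 mol
n(H2O2) in the aliquot = 4.22 × 10^-3 mol (1:1 ratio)
[H2O2] = 4.22 × 10^-3 / 0.0253 = 0.167 mol/L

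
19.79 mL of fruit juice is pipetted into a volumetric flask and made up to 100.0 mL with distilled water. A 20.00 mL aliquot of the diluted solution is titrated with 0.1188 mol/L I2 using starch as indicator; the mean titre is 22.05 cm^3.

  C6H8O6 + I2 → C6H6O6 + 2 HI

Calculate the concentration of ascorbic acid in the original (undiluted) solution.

0.6618 mol/L

n(I2) = 0.02205 × 0.1188 = 2.620 × 10^-3 mol
n(C6H8O6) in the aliquot = 2.620 × 10^-3 mol (1:1 ratio)
[C6H8O6]_dilute = 2.620 × 10^-3 / 0.02000 = 0.1310 mol/L
Dilution factor = 100.0 / 19.79 = 5.053
[C6H8O6]_stock = 0.1310 × 5.053 = 0.6618 mol/L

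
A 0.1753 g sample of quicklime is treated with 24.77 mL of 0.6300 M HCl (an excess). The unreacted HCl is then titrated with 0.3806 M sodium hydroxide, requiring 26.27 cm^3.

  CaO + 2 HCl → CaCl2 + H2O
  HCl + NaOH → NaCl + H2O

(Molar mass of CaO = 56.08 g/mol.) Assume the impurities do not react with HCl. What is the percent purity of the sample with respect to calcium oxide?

89.68 %

n(HCl) added = 0.02477 × 0.6300 = 0.01561 mol
n(NaOH) used in back-titration = 0.02627 × 0.3806 = 9.998 × 10^-3 mol
n(HCl) left over = 9.998 × 10^-3 mol (1:1 ratio)
n(HCl) consumed by analyte = 0.01561 − 9.998 × 10^-3 = 5.607 × 10^-3 mol
From the 1:2 ratio, n(CaO) = 1/2 × 5.607 × 10^-3 = 2.803 × 10^-3 mol
mass of CaO = 2.803 × 10^-3 × 56.08 = 0.1572 g
% CaO = 0.1572 / 0.1753 × 100 = 89.68 %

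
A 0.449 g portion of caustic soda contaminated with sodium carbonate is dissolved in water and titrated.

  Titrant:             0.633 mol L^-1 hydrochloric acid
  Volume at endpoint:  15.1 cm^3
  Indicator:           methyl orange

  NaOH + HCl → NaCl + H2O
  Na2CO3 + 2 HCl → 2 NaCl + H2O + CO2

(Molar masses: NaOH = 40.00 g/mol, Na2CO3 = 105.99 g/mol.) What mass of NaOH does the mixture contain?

0.177 g

n(HCl) = 0.0151 × 0.633 = 9.56 × 10^-3 mol
Let x = n(NaOH), y = n(Na2CO3).
Titrant: 1x + 2y = 9.56 × 10^-3;  mass: 40.00x + 105.99y = 0.449
Solving, x = 4.43 × 10^-3 mol, y = 2.57 × 10^-3 mol
mass of NaOH = 4.43 × 10^-3 × 40.00 = 0.177 g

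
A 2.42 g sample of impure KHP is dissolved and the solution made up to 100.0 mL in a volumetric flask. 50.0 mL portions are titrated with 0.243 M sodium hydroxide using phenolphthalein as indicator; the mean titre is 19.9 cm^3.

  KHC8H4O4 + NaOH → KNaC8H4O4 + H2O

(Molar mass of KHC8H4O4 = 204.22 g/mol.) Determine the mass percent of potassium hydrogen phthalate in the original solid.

n(NaOH) per titration = 0.0199 × 0.243 = 4.84 × 10^-3 mol
n(KHC8H4O4) in each aliquot = 4.84 × 10^-3 mol (1:1 ratio)
n(KHC8H4O4) in the whole flask = 4.84 × 10^-3 × 100.0/50.0 = 9.67 × 10^-3 mol
mass of KHC8H4O4 = 9.67 × 10^-3 × 204.22 = 1.98 g
% KHC8H4O4 = 1.98 / 2.42 × 100 = 81.6 %

81.6 %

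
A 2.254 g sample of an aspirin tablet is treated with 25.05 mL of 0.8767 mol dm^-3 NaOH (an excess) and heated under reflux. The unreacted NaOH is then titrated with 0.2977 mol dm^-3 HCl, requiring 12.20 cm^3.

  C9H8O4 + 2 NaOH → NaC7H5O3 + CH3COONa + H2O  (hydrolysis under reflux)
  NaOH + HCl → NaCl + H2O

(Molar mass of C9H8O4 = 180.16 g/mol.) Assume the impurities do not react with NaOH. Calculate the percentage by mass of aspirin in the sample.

n(NaOH) added = 0.02505 × 0.8767 = 0.02196 mol
n(HCl) used in back-titration = 0.01220 × 0.2977 = 3.632 × 10^-3 mol
n(NaOH) left over = 3.632 × 10^-3 mol (1:1 ratio)
n(NaOH) consumed by analyte = 0.02196 − 3.632 × 10^-3 = 0.01833 mol
From the 1:2 ratio, n(C9H8O4) = 1/2 × 0.01833 = 9.165 × 10^-3 mol
mass of C9H8O4 = 9.165 × 10^-3 × 180.16 = 1.651 g
% C9H8O4 = 1.651 / 2.254 × 100 = 73.25 %

73.25 %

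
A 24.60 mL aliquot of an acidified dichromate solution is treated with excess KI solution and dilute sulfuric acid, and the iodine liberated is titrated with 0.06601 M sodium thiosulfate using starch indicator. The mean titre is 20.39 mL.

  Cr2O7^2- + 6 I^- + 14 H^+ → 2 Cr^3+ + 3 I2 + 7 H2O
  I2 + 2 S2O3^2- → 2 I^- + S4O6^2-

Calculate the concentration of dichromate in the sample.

0.009119 M

n(S2O3^2-) = 0.02039 × 0.06601 = 1.346 × 10^-3 mol
n(I2) = n(S2O3^2-)/2 = 6.730 × 10^-4 mol
From the 1:3 ratio, n(Cr2O7^2-) in the aliquot = 1/3 × 6.730 × 10^-4 = 2.243 × 10^-4 mol
[Cr2O7^2-] = 2.243 × 10^-4 / 0.02460 = 0.009119 mol/L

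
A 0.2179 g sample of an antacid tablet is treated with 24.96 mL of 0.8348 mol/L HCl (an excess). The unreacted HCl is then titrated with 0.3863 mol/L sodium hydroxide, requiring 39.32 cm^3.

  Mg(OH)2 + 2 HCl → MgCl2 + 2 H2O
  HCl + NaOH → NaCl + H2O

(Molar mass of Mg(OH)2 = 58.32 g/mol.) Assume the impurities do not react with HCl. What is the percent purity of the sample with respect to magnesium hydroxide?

n(HCl) added = 0.02496 × 0.8348 = 0.02084 mol
n(NaOH) used in back-titration = 0.03932 × 0.3863 = 0.01519 mol
n(HCl) left over = 0.01519 mol (1:1 ratio)
n(HCl) consumed by analyte = 0.02084 − 0.01519 = 5.647 × 10^-3 mol
From the 1:2 ratio, n(Mg(OH)2) = 1/2 × 5.647 × 10^-3 = 2.824 × 10^-3 mol
mass of Mg(OH)2 = 2.824 × 10^-3 × 58.32 = 0.1647 g
% Mg(OH)2 = 0.1647 / 0.2179 × 100 = 75.57 %

75.57 %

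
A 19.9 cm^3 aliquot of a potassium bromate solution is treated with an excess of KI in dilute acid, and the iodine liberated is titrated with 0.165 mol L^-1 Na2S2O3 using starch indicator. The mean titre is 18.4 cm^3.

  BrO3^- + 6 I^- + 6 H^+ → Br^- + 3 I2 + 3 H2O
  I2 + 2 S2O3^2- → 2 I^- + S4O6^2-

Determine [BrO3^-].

0.0254 mol/L

n(S2O3^2-) = 0.0184 × 0.165 = 3.04 × 10^-3 mol
n(I2) = n(S2O3^2-)/2 = 1.52 × 10^-3 mol
From the 1:3 ratio, n(BrO3^-) in the aliquot = 1/3 × 1.52 × 10^-3 = 5.06 × 10^-4 mol
[BrO3^-] = 5.06 × 10^-4 / 0.0199 = 0.0254 mol/L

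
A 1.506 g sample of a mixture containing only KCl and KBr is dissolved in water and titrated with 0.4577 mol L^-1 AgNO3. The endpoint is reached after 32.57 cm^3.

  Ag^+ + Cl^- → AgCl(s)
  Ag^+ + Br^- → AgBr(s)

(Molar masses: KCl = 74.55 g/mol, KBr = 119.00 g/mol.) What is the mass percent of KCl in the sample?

29.84 %

n(AgNO3) = 0.03257 × 0.4577 = 0.01491 mol
Let x = n(KCl), y = n(KBr).
Titrant: 1x + 1y = 0.01491;  mass: 74.55x + 119.00y = 1.506
Solving, x = 6.029 × 10^-3 mol, y = 8.879 × 10^-3 mol
mass of KCl = 6.029 × 10^-3 × 74.55 = 0.4494 g
% KCl = 0.4494 / 1.506 × 100 = 29.84 %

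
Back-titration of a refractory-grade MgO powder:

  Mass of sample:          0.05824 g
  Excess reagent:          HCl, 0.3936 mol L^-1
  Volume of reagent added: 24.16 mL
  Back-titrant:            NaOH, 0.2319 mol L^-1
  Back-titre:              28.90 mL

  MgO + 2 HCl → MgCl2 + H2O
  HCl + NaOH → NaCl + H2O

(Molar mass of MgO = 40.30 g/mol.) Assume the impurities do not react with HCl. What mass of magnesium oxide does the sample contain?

n(HCl) added = 0.02416 × 0.3936 = 9.509 × 10^-3 mol
n(NaOH) used in back-titration = 0.02890 × 0.2319 = 6.702 × 10^-3 mol
n(HCl) left over = 6.702 × 10^-3 mol (1:1 ratio)
n(HCl) consumed by analyte = 9.509 × 10^-3 − 6.702 × 10^-3 = 2.807 × 10^-3 mol
From the 1:2 ratio, n(MgO) = 1/2 × 2.807 × 10^-3 = 1.404 × 10^-3 mol
mass of MgO = 1.404 × 10^-3 × 40.30 = 0.05657 g

0.05657 g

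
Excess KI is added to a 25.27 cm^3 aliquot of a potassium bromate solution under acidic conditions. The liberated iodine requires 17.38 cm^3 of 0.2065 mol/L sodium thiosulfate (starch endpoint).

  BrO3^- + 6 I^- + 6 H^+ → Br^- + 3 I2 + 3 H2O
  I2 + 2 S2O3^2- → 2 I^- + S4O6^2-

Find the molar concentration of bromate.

0.02367 mol/L

n(S2O3^2-) = 0.01738 × 0.2065 = 3.589 × 10^-3 mol
n(I2) = n(S2O3^2-)/2 = 1.794 × 10^-3 mol
From the 1:3 ratio, n(BrO3^-) in the aliquot = 1/3 × 1.794 × 10^-3 = 5.982 × 10^-4 mol
[BrO3^-] = 5.982 × 10^-4 / 0.02527 = 0.02367 mol/L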